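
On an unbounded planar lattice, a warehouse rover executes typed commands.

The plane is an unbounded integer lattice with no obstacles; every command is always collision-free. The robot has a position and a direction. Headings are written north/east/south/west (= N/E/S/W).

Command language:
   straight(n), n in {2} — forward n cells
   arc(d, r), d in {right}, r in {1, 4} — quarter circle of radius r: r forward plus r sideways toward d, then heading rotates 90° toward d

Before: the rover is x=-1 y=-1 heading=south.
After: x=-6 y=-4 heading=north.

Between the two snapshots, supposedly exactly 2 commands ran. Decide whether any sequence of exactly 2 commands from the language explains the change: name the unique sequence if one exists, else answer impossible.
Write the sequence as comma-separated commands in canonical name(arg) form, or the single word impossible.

arc(right, 4), arc(right, 1)

key: cell and facing (now N) both changed — the 2 commands mix motion and turning
start: x=-1 y=-1 heading=south
step 1 (arc(right, 4)): x=-5 y=-5 heading=west
step 2 (arc(right, 1)): x=-6 y=-4 heading=north
uniquely the one of 9 2-step routes that fits.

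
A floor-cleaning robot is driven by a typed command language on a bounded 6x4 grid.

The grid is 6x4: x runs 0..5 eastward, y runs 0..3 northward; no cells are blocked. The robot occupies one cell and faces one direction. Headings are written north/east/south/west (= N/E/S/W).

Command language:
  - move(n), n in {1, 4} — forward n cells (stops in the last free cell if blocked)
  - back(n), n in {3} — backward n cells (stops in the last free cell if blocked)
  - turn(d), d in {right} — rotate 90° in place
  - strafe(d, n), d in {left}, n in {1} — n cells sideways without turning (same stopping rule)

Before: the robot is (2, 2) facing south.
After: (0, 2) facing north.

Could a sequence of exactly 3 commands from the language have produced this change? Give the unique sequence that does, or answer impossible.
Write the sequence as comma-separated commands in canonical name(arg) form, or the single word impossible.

key: move(4) runs into the grid edge before its full distance
from: (2, 2) facing south
1. turn(right) → (2, 2) facing west
2. move(4) → (0, 2) facing west
3. turn(right) → (0, 2) facing north
no other 3-command option fits: unique.

turn(right), move(4), turn(right)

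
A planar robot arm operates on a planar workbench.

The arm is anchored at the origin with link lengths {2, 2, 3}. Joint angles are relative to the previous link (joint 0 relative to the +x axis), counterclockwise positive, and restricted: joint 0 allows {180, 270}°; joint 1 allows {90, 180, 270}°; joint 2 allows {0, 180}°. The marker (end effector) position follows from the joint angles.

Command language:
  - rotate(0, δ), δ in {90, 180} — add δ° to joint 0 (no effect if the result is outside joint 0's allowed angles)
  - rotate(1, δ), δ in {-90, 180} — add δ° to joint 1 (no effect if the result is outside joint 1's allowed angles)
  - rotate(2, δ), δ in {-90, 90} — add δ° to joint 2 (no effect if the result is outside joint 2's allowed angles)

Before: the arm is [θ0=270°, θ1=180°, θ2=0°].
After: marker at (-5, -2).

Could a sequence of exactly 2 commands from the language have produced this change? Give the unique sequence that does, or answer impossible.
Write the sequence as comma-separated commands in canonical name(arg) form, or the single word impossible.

rotate(1, -90), rotate(1, 180)

key: order matters: swapping rotate(1, -90) and rotate(1, 180) lands elsewhere
begin: [θ0=270°, θ1=180°, θ2=0°]
[1] after rotate(1, -90): [θ0=270°, θ1=90°, θ2=0°]
[2] after rotate(1, 180): [θ0=270°, θ1=270°, θ2=0°]
uniquely the one of 36 2-step routes that fits.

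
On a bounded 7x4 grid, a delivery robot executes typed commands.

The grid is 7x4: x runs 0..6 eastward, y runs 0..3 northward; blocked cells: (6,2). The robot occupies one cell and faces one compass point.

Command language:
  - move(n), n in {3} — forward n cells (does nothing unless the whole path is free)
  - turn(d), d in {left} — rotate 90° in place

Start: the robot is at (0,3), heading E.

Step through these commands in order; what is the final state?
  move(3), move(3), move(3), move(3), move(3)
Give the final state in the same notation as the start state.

t0: at (0,3), heading E
1. move(3) → at (3,3), heading E
2. move(3) → at (6,3), heading E
3. move(3) → at (6,3), heading E
4. move(3) → at (6,3), heading E
5. move(3) → at (6,3), heading E

at (6,3), heading E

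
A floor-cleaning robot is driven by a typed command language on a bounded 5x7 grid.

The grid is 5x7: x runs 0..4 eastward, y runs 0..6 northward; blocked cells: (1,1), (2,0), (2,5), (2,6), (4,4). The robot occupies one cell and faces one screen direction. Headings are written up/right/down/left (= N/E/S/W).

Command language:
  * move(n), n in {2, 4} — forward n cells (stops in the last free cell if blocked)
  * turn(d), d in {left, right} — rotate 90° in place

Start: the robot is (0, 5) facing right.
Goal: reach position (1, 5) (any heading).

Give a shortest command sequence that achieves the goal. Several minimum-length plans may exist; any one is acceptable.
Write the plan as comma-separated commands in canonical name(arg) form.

move(4)

t0: (0, 5) facing right
[1] after move(4): (1, 5) facing right
minimal: 1 command(s), checked below 1.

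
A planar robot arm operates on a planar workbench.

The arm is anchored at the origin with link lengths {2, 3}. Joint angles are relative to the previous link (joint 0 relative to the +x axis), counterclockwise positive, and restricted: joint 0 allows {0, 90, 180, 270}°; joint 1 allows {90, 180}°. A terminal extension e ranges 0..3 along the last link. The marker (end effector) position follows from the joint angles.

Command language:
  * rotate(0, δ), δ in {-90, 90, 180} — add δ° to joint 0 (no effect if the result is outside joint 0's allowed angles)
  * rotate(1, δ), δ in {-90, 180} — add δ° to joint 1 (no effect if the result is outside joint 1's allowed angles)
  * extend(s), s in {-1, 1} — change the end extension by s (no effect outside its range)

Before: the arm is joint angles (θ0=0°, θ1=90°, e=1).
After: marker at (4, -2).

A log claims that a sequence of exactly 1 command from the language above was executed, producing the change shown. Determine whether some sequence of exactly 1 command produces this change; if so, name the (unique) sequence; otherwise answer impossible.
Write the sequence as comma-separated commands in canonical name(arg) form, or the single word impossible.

initial: joint angles (θ0=0°, θ1=90°, e=1)
[1] after rotate(0, -90): joint angles (θ0=270°, θ1=90°, e=1)
all 7 alternatives checked — unique.

rotate(0, -90)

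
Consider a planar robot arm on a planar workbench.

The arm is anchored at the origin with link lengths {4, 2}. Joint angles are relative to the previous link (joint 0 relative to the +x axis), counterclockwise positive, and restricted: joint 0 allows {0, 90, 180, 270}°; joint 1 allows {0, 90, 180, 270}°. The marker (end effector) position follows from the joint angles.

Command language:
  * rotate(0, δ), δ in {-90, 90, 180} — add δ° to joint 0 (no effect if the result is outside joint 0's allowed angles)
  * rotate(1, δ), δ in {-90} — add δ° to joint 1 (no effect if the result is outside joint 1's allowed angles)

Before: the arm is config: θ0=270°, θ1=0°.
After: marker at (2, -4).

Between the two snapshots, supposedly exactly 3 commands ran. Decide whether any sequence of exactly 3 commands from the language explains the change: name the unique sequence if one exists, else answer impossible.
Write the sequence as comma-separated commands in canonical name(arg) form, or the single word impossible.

rotate(1, -90), rotate(1, -90), rotate(1, -90)

begin: config: θ0=270°, θ1=0°
[1] after rotate(1, -90): config: θ0=270°, θ1=270°
[2] after rotate(1, -90): config: θ0=270°, θ1=180°
[3] after rotate(1, -90): config: θ0=270°, θ1=90°
all 64 alternatives checked — unique.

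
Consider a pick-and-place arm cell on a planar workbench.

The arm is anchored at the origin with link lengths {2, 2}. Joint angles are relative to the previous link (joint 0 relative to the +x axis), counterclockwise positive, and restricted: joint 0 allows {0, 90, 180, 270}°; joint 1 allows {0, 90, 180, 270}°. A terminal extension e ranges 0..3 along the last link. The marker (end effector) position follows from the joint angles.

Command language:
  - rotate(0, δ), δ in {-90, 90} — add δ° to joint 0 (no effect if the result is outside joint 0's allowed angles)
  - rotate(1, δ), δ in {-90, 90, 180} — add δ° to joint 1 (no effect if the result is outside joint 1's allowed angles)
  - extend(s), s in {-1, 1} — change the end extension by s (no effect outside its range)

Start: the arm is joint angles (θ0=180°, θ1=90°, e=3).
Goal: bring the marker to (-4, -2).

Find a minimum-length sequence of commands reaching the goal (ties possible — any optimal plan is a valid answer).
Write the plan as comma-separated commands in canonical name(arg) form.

t0: joint angles (θ0=180°, θ1=90°, e=3)
t=1 rotate(0, 90) ⇒ joint angles (θ0=270°, θ1=90°, e=3)
t=2 extend(-1) ⇒ joint angles (θ0=270°, θ1=90°, e=2)
t=3 rotate(1, 180) ⇒ joint angles (θ0=270°, θ1=270°, e=2)
minimal: 3 command(s), checked below 3.

rotate(0, 90), extend(-1), rotate(1, 180)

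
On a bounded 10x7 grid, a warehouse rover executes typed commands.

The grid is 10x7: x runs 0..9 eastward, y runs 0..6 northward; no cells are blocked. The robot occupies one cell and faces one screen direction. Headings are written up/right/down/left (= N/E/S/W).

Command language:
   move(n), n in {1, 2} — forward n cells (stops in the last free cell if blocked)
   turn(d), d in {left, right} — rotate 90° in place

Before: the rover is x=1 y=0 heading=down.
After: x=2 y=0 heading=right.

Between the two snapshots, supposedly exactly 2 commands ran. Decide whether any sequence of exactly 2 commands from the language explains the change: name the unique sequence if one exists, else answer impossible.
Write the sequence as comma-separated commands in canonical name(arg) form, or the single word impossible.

turn(left), move(1)

key: order matters: swapping turn(left) and move(1) lands elsewhere
start: x=1 y=0 heading=down
[1] after turn(left): x=1 y=0 heading=right
[2] after move(1): x=2 y=0 heading=right
no rival 2-sequence matches.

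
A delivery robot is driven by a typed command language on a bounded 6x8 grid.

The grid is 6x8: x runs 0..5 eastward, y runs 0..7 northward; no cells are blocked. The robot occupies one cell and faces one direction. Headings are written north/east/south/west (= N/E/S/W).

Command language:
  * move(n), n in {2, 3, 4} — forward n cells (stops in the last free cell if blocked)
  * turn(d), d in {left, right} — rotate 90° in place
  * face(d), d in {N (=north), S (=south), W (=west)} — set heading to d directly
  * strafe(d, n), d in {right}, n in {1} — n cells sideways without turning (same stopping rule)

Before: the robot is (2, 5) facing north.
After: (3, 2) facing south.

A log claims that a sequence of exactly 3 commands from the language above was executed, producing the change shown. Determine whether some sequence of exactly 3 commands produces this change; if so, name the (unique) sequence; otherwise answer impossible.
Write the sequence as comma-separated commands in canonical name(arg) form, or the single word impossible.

key: running move(3) before strafe(right, 1) would end elsewhere — order is forced
t0: (2, 5) facing north
step 1 (strafe(right, 1)): (3, 5) facing north
step 2 (face(S)): (3, 5) facing south
step 3 (move(3)): (3, 2) facing south
uniquely the one of 729 3-step routes that fits.

strafe(right, 1), face(S), move(3)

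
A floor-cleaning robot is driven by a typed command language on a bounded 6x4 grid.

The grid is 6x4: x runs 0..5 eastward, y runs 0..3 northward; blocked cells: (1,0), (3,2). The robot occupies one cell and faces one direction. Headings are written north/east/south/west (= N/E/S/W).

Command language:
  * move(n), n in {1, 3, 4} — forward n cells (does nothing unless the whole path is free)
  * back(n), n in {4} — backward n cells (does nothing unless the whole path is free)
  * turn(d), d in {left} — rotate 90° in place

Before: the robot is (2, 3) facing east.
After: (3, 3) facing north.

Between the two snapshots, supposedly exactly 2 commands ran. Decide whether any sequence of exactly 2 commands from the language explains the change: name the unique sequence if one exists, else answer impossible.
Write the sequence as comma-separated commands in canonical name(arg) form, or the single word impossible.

move(1), turn(left)

key: order matters: swapping move(1) and turn(left) lands elsewhere
begin: (2, 3) facing east
1. move(1) → (3, 3) facing east
2. turn(left) → (3, 3) facing north
all 25 alternatives checked — unique.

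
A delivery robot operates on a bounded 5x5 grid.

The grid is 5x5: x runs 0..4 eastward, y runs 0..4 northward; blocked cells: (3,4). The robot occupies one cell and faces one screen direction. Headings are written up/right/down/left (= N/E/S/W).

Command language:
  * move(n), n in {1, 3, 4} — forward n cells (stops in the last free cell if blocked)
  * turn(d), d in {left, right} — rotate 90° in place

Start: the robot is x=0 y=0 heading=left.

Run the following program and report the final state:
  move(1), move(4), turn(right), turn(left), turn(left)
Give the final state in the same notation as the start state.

x=0 y=0 heading=down

initial: x=0 y=0 heading=left
step 1 (move(1)): x=0 y=0 heading=left
step 2 (move(4)): x=0 y=0 heading=left
step 3 (turn(right)): x=0 y=0 heading=up
step 4 (turn(left)): x=0 y=0 heading=left
step 5 (turn(left)): x=0 y=0 heading=down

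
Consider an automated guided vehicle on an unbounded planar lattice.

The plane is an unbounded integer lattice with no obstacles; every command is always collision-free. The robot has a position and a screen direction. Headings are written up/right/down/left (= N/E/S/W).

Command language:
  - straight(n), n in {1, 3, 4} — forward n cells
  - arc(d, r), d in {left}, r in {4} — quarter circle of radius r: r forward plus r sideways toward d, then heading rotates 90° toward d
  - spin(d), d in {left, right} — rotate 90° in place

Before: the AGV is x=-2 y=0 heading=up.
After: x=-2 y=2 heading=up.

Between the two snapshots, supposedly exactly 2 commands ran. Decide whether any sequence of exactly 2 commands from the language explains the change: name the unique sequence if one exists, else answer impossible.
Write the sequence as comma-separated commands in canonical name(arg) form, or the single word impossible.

straight(1), straight(1)

key: heading stays N — no command in the sequence turns
initial: x=-2 y=0 heading=up
step 1 (straight(1)): x=-2 y=1 heading=up
step 2 (straight(1)): x=-2 y=2 heading=up
uniquely the one of 36 2-step routes that fits.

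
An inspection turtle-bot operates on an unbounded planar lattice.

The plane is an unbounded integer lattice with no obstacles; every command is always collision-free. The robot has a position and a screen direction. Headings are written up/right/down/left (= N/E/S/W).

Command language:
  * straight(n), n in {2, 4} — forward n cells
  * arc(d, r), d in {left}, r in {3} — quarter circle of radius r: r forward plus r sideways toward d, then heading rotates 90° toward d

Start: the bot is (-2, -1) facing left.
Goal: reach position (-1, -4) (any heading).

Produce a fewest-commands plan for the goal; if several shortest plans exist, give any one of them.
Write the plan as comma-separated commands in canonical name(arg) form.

straight(2), arc(left, 3), arc(left, 3), arc(left, 3)

initial: (-2, -1) facing left
step 1 (straight(2)): (-4, -1) facing left
step 2 (arc(left, 3)): (-7, -4) facing down
step 3 (arc(left, 3)): (-4, -7) facing right
step 4 (arc(left, 3)): (-1, -4) facing up
minimal: 4 command(s), checked below 4.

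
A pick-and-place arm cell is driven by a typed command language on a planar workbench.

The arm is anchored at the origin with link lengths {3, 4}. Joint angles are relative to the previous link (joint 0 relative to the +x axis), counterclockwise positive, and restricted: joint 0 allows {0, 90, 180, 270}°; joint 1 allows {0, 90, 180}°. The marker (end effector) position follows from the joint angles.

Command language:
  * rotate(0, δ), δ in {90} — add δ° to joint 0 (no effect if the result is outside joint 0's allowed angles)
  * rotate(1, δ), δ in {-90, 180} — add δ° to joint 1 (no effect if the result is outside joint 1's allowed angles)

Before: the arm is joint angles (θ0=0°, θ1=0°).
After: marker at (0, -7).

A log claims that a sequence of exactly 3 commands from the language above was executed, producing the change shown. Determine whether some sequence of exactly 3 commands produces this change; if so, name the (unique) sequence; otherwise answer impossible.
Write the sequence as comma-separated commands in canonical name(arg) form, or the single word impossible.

rotate(0, 90), rotate(0, 90), rotate(0, 90)

start: joint angles (θ0=0°, θ1=0°)
1. rotate(0, 90) → joint angles (θ0=90°, θ1=0°)
2. rotate(0, 90) → joint angles (θ0=180°, θ1=0°)
3. rotate(0, 90) → joint angles (θ0=270°, θ1=0°)
uniquely the one of 27 3-step routes that fits.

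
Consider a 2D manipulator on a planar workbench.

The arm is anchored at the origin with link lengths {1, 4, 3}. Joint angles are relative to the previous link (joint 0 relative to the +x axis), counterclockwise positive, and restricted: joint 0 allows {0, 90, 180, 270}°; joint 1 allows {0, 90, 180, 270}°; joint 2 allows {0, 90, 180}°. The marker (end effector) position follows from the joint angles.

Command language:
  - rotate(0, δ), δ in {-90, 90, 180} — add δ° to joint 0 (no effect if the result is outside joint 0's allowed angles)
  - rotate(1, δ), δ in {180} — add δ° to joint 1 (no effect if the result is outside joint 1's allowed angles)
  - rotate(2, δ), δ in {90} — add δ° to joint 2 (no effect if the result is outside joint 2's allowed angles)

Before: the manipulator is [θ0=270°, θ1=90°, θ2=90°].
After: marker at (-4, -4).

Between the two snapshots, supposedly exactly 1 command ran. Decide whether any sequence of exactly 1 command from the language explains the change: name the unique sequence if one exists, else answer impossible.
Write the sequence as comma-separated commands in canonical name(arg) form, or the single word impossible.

rotate(1, 180)

begin: [θ0=270°, θ1=90°, θ2=90°]
step 1 (rotate(1, 180)): [θ0=270°, θ1=270°, θ2=90°]
no rival 1-sequence matches.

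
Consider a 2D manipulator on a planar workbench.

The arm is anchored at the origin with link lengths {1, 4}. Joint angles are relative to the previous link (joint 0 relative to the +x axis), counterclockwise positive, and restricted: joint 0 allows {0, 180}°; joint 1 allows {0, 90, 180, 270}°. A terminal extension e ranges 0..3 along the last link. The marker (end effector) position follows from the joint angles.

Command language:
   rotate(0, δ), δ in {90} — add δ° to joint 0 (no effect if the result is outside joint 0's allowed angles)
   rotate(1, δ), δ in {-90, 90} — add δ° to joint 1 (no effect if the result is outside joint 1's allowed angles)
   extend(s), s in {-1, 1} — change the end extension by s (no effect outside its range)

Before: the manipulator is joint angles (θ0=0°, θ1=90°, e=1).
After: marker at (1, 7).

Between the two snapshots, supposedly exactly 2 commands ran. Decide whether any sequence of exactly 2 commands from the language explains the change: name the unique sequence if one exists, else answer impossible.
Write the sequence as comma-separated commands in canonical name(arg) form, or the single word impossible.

initial: joint angles (θ0=0°, θ1=90°, e=1)
[1] after extend(1): joint angles (θ0=0°, θ1=90°, e=2)
[2] after extend(1): joint angles (θ0=0°, θ1=90°, e=3)
no rival 2-sequence matches.

extend(1), extend(1)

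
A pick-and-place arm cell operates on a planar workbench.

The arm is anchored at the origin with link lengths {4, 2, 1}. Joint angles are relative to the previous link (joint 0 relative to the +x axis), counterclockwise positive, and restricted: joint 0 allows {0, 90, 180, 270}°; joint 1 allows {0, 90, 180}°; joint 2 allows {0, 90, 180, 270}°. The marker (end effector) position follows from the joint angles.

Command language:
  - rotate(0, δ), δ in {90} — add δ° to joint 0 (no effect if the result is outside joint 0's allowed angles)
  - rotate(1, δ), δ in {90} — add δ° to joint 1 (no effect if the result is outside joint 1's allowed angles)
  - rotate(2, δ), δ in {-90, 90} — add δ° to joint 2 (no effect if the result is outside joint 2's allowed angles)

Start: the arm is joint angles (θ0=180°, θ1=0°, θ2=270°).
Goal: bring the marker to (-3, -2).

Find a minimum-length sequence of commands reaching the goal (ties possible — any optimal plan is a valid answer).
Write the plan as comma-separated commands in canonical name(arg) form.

t0: joint angles (θ0=180°, θ1=0°, θ2=270°)
t=1 rotate(1, 90) ⇒ joint angles (θ0=180°, θ1=90°, θ2=270°)
t=2 rotate(2, -90) ⇒ joint angles (θ0=180°, θ1=90°, θ2=180°)
t=3 rotate(2, -90) ⇒ joint angles (θ0=180°, θ1=90°, θ2=90°)
minimal: 3 command(s), checked below 3.

rotate(1, 90), rotate(2, -90), rotate(2, -90)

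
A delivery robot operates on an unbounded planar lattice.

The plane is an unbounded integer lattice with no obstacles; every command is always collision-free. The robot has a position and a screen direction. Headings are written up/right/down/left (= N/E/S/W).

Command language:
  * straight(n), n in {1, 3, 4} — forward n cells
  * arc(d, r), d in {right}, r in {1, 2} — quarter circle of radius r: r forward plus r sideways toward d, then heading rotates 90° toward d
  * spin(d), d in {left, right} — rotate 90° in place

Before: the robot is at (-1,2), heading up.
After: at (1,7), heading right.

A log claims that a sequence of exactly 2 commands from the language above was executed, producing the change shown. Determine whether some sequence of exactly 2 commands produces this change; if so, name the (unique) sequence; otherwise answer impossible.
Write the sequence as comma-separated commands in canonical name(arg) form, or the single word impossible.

key: cell and facing (now E) both changed — the 2 commands mix motion and turning
initial: at (-1,2), heading up
1. straight(3) → at (-1,5), heading up
2. arc(right, 2) → at (1,7), heading right
all 49 alternatives checked — unique.

straight(3), arc(right, 2)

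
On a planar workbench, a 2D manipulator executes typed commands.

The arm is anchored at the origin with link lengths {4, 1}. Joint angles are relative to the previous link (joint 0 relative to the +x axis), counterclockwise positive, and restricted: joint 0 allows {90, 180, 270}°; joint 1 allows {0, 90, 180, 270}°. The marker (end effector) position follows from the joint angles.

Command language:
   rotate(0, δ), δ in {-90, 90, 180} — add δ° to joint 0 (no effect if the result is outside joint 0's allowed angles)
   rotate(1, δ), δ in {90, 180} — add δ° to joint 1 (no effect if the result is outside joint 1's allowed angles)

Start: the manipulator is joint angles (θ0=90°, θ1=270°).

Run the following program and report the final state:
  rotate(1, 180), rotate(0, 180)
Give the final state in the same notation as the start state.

from: joint angles (θ0=90°, θ1=270°)
1. rotate(1, 180) → joint angles (θ0=90°, θ1=90°)
2. rotate(0, 180) → joint angles (θ0=270°, θ1=90°)

joint angles (θ0=270°, θ1=90°)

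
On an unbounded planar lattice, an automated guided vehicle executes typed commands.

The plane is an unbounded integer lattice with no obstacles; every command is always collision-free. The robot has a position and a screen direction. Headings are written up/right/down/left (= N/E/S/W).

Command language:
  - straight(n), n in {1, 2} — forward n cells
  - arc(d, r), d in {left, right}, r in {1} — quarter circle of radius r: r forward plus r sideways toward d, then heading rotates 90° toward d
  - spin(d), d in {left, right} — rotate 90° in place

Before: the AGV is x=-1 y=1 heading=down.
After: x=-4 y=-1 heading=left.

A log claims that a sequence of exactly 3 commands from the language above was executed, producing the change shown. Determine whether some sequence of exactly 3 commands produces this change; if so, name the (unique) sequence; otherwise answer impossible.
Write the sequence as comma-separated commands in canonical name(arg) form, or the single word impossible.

key: order matters: swapping straight(1) and straight(2) lands elsewhere
initial: x=-1 y=1 heading=down
t=1 straight(1) ⇒ x=-1 y=0 heading=down
t=2 arc(right, 1) ⇒ x=-2 y=-1 heading=left
t=3 straight(2) ⇒ x=-4 y=-1 heading=left
no rival 3-sequence matches.

straight(1), arc(right, 1), straight(2)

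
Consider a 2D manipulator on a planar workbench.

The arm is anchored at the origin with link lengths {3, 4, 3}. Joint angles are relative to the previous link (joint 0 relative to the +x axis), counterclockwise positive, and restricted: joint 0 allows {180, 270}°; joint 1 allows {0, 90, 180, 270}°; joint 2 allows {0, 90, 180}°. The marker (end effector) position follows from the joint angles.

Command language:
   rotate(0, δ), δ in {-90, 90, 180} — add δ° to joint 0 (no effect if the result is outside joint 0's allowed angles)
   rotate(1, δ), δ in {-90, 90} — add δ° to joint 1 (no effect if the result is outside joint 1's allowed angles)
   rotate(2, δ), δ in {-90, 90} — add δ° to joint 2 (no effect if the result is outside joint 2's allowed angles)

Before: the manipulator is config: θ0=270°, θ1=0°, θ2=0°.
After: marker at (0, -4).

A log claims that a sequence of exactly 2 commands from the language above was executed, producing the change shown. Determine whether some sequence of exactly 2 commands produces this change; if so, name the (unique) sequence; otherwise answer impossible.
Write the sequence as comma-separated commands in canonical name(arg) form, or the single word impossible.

rotate(2, 90), rotate(2, 90)

t0: config: θ0=270°, θ1=0°, θ2=0°
[1] after rotate(2, 90): config: θ0=270°, θ1=0°, θ2=90°
[2] after rotate(2, 90): config: θ0=270°, θ1=0°, θ2=180°
uniquely the one of 49 2-step routes that fits.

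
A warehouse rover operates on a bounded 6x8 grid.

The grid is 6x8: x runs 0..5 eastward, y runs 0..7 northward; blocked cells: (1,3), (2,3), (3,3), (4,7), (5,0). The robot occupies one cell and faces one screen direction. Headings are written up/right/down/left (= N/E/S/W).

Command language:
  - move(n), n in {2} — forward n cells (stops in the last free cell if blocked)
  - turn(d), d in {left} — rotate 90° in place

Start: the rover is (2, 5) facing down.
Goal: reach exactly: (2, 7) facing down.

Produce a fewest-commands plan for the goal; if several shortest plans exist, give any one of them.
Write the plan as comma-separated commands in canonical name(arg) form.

turn(left), turn(left), move(2), turn(left), turn(left)

from: (2, 5) facing down
t=1 turn(left) ⇒ (2, 5) facing right
t=2 turn(left) ⇒ (2, 5) facing up
t=3 move(2) ⇒ (2, 7) facing up
t=4 turn(left) ⇒ (2, 7) facing left
t=5 turn(left) ⇒ (2, 7) facing down
nothing shorter than 5 reaches the goal.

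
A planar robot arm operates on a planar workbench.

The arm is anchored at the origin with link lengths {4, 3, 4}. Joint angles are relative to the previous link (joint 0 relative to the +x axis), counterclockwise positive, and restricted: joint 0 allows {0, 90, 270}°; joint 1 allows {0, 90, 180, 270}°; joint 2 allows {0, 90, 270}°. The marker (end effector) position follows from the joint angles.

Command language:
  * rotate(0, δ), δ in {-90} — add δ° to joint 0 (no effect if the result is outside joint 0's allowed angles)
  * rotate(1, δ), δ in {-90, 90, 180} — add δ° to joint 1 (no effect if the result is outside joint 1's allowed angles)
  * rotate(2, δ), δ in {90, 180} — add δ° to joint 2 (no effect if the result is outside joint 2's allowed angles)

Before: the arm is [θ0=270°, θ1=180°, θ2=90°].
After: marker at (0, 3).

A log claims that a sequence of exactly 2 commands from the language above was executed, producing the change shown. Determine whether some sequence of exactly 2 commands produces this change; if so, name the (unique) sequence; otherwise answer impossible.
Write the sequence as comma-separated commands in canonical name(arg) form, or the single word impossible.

rotate(2, 180), rotate(2, 90)

key: running rotate(2, 90) before rotate(2, 180) would end elsewhere — order is forced
initial: [θ0=270°, θ1=180°, θ2=90°]
step 1 (rotate(2, 180)): [θ0=270°, θ1=180°, θ2=270°]
step 2 (rotate(2, 90)): [θ0=270°, θ1=180°, θ2=0°]
uniquely the one of 36 2-step routes that fits.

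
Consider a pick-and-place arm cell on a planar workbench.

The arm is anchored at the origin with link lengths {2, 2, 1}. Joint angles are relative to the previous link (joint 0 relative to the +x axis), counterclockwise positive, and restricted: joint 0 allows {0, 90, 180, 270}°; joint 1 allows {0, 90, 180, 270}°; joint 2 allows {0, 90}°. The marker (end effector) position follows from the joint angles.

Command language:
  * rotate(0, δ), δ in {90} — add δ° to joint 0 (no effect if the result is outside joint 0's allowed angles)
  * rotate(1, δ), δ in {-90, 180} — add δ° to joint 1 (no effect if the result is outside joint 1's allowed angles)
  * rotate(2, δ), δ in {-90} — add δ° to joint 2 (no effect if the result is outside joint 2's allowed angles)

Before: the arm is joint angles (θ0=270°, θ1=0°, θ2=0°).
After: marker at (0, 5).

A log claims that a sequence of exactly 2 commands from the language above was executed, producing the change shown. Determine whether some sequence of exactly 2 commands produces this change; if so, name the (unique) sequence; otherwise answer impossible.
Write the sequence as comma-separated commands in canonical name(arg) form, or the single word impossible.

rotate(0, 90), rotate(0, 90)

from: joint angles (θ0=270°, θ1=0°, θ2=0°)
step 1 (rotate(0, 90)): joint angles (θ0=0°, θ1=0°, θ2=0°)
step 2 (rotate(0, 90)): joint angles (θ0=90°, θ1=0°, θ2=0°)
no other 2-command option fits: unique.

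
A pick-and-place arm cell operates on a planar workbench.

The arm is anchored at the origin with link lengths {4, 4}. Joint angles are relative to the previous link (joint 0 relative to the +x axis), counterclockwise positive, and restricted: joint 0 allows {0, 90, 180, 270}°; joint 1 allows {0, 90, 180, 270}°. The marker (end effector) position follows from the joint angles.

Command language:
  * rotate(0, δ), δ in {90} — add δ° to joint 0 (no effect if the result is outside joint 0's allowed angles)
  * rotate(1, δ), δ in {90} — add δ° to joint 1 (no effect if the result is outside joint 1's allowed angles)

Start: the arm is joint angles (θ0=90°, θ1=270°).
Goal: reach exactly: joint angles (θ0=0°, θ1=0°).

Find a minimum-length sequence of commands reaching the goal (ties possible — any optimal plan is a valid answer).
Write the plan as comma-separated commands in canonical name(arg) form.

rotate(0, 90), rotate(0, 90), rotate(0, 90), rotate(1, 90)

from: joint angles (θ0=90°, θ1=270°)
t=1 rotate(0, 90) ⇒ joint angles (θ0=180°, θ1=270°)
t=2 rotate(0, 90) ⇒ joint angles (θ0=270°, θ1=270°)
t=3 rotate(0, 90) ⇒ joint angles (θ0=0°, θ1=270°)
t=4 rotate(1, 90) ⇒ joint angles (θ0=0°, θ1=0°)
nothing shorter than 4 reaches the goal.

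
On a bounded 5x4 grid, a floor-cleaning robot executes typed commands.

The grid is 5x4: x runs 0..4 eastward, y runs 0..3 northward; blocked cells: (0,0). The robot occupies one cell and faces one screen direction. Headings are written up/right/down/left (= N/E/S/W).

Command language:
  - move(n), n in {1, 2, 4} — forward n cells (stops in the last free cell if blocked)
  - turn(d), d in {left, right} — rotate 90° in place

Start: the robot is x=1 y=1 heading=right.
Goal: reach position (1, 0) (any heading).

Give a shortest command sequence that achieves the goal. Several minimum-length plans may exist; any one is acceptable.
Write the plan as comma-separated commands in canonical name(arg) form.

turn(right), move(4)

begin: x=1 y=1 heading=right
1. turn(right) → x=1 y=1 heading=down
2. move(4) → x=1 y=0 heading=down
no 1-step plan works, so 2 is optimal.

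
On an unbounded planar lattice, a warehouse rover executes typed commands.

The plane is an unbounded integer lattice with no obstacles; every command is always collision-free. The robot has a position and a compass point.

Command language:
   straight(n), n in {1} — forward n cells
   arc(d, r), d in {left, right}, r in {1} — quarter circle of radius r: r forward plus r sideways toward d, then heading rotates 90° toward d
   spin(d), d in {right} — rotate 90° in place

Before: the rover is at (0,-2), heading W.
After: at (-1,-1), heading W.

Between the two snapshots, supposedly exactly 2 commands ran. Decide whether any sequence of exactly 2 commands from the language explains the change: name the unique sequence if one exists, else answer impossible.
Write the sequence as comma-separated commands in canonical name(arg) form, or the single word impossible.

spin(right), arc(left, 1)

key: order matters: swapping spin(right) and arc(left, 1) lands elsewhere
t0: at (0,-2), heading W
1. spin(right) → at (0,-2), heading N
2. arc(left, 1) → at (-1,-1), heading W
no rival 2-sequence matches.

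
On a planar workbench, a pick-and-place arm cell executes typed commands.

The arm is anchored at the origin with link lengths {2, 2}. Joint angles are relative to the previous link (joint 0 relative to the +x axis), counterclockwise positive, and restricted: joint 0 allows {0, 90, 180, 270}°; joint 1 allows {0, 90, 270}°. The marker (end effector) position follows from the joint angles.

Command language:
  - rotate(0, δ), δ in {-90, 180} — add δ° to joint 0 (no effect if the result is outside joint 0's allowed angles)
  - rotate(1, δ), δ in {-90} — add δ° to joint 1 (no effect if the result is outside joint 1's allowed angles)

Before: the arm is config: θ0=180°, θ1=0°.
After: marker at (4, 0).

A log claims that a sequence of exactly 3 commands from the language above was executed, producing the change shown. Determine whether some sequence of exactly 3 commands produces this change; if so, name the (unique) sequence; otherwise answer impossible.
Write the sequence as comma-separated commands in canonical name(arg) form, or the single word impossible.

t0: config: θ0=180°, θ1=0°
t=1 rotate(0, 180) ⇒ config: θ0=0°, θ1=0°
t=2 rotate(0, 180) ⇒ config: θ0=180°, θ1=0°
t=3 rotate(0, 180) ⇒ config: θ0=0°, θ1=0°
all 27 alternatives checked — unique.

rotate(0, 180), rotate(0, 180), rotate(0, 180)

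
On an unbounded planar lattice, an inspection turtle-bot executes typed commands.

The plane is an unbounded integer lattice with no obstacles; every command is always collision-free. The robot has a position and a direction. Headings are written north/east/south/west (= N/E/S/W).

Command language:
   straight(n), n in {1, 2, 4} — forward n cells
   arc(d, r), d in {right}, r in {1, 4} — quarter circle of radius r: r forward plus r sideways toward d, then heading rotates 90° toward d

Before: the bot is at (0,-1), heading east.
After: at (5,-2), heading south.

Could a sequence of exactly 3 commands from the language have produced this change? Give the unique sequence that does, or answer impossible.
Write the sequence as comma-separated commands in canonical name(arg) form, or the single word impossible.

straight(2), straight(2), arc(right, 1)

key: order matters: swapping straight(2) and arc(right, 1) lands elsewhere
start: at (0,-1), heading east
[1] after straight(2): at (2,-1), heading east
[2] after straight(2): at (4,-1), heading east
[3] after arc(right, 1): at (5,-2), heading south
no other 3-command option fits: unique.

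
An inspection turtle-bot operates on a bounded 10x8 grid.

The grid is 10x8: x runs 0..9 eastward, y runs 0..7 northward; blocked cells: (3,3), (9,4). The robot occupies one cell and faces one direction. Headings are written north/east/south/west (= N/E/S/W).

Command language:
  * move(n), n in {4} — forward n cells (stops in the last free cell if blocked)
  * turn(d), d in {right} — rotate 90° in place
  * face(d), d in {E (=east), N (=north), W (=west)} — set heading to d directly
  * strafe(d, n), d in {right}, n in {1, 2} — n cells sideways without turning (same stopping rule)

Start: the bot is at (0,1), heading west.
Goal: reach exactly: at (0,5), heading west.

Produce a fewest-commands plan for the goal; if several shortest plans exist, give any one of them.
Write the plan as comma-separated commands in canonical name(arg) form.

from: at (0,1), heading west
[1] after strafe(right, 2): at (0,3), heading west
[2] after strafe(right, 2): at (0,5), heading west
minimal: 2 command(s), checked below 2.

strafe(right, 2), strafe(right, 2)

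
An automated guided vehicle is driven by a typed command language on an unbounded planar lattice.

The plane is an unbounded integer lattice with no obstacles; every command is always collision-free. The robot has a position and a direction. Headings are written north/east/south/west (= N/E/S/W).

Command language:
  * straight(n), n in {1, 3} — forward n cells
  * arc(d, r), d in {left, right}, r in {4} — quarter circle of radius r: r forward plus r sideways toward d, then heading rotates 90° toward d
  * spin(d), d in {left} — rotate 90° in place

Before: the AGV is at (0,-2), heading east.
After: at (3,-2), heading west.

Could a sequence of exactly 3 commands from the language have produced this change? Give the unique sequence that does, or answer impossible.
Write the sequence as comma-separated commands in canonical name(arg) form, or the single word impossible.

straight(3), spin(left), spin(left)

key: position moved to (3,-2) AND the heading swung to W — translation plus rotation needed
start: at (0,-2), heading east
step 1 (straight(3)): at (3,-2), heading east
step 2 (spin(left)): at (3,-2), heading north
step 3 (spin(left)): at (3,-2), heading west
no rival 3-sequence matches.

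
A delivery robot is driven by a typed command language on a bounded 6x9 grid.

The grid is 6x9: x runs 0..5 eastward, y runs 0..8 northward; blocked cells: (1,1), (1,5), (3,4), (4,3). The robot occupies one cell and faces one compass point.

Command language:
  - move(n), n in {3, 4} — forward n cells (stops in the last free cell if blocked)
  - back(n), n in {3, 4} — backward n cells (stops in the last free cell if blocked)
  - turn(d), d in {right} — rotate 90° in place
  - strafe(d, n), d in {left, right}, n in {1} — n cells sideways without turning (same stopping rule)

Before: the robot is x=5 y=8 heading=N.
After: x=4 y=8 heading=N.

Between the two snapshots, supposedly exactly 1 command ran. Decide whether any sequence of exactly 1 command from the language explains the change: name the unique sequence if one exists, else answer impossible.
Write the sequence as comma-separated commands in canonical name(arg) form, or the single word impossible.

strafe(left, 1)

key: heading stays N — the single command does not turn
begin: x=5 y=8 heading=N
1. strafe(left, 1) → x=4 y=8 heading=N
uniquely the one of 7 1-step routes that fits.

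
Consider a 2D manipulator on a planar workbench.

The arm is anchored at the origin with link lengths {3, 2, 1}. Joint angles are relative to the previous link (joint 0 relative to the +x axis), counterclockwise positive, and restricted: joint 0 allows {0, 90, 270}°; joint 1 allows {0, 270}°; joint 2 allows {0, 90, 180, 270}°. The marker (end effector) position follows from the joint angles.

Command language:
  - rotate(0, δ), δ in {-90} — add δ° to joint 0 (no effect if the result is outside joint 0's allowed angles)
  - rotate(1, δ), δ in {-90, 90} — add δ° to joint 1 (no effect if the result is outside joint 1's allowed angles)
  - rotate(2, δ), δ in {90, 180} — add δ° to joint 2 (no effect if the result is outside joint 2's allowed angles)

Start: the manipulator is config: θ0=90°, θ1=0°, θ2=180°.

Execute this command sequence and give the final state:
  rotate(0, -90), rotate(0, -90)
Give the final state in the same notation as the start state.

from: config: θ0=90°, θ1=0°, θ2=180°
t=1 rotate(0, -90) ⇒ config: θ0=0°, θ1=0°, θ2=180°
t=2 rotate(0, -90) ⇒ config: θ0=270°, θ1=0°, θ2=180°

config: θ0=270°, θ1=0°, θ2=180°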